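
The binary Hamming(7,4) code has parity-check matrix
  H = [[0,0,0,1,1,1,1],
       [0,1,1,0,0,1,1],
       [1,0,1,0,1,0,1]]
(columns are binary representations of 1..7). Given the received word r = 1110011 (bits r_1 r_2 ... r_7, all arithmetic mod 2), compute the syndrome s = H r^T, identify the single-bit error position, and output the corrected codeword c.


s = (0, 0, 1)^T, error position = 1, corrected codeword c = 0110011

Compute s = H r^T mod 2 one row at a time:
  s_1 = 0 + 0 + 1 + 1 = 2 ≡ 0 (mod 2).
  s_2 = 1 + 1 + 1 + 1 = 4 ≡ 0 (mod 2).
  s_3 = 1 + 1 + 0 + 1 = 3 ≡ 1 (mod 2).
s = (0, 0, 1)^T — this equals column 1 of H (binary 001), so error is at position 1.
Correct: flip bit 1 of r = 1110011 to get c = 0110011.


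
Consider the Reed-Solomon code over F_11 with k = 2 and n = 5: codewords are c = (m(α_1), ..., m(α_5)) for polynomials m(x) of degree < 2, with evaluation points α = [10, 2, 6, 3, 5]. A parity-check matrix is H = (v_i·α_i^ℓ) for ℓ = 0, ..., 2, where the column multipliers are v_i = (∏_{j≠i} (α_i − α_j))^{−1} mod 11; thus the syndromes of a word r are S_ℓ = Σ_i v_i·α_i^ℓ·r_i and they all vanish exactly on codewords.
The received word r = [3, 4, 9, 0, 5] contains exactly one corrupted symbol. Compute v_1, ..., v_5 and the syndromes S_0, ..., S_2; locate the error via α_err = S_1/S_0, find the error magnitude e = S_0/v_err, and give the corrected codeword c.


S = (7, 10, 8), error at position 4, error magnitude e = 3, c = [3, 4, 9, 8, 5].

Step 1: column multipliers v_i = (∏_{j≠i}(α_i − α_j))^{−1} mod 11.
  i = 1 (α = 10): (10−2)(10−6)(10−3)(10−5) = 8·4·7·5 = 1120 ≡ 9, so v_1 = 9^{−1} = 5 (mod 11).
  i = 2 (α = 2): (2−10)(2−6)(2−3)(2−5) = (−8)·(−4)·(−1)·(−3) = 96 ≡ 8, so v_2 = 8^{−1} = 7 (mod 11).
  i = 3 (α = 6): (6−10)(6−2)(6−3)(6−5) = (−4)·4·3·1 = −48 ≡ 7, so v_3 = 7^{−1} = 8 (mod 11).
  i = 4 (α = 3): (3−10)(3−2)(3−6)(3−5) = (−7)·1·(−3)·(−2) = −42 ≡ 2, so v_4 = 2^{−1} = 6 (mod 11).
  i = 5 (α = 5): (5−10)(5−2)(5−6)(5−3) = (−5)·3·(−1)·2 = 30 ≡ 8, so v_5 = 8^{−1} = 7 (mod 11).
  v = [5, 7, 8, 6, 7].
Step 2: syndromes of r = [3, 4, 9, 0, 5] (all sums mod 11).
  S_0 = Σ v_i r_i = 5·3 + 7·4 + 8·9 + 6·0 + 7·5 = 150 ≡ 7.
  S_1 = Σ v_i α_i r_i = 5·10·3 + 7·2·4 + 8·6·9 + 6·3·0 + 7·5·5 = 813 ≡ 10.
  α_i^2 mod 11 = [1, 4, 3, 9, 3].
  S_2 = Σ v_i α_i^2 r_i = 5·1·3 + 7·4·4 + 8·3·9 + 6·9·0 + 7·3·5 = 448 ≡ 8.
  S = (7, 10, 8) ≠ 0, so r is not a codeword (an error is present).
Step 3: locate the error. For a single error e at position i, S_ℓ = v_i·e·α_i^ℓ, so α_err = S_1/S_0.
  S_0^{−1} = 7^{−1} = 8 (mod 11), so α_err = 10·8 = 80 ≡ 3 = α_4. Error position i = 4.
  Consistency check: S_2/S_1 = 8·10 = 80 ≡ 3 = α_err ✓ (single-error assumption holds).
Step 4: error magnitude e = S_0/v_4 = S_0·∏_{j≠4}(α_4 − α_j) = 7·2 = 14 ≡ 3 (mod 11).
Step 5: correct position 4: c_4 = r_4 − e = 0 − 3 ≡ 8 (mod 11). Hence c = [3, 4, 9, 8, 5].
  Check: interpolating c through the α_i gives m(x) = 7 + 4·x (degree < 2) with m(α_i) = c_i for every i, so c is indeed a codeword.


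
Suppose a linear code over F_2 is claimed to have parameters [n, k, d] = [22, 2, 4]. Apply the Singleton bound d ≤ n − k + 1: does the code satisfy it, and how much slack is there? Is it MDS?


Singleton RHS = n − k + 1 = 21, slack = 17, bound satisfied, not MDS.

Singleton bound: d ≤ n − k + 1.
Here n = 22, k = 2, so n − k + 1 = 21.
Given d = 4, check d ≤ 21: YES.
Slack = (n − k + 1) − d = 17.
The code is NOT MDS (slack = 17 > 0).
Description: the claimed parameters are [22, 2, 4]_2; such a code would be non-MDS.


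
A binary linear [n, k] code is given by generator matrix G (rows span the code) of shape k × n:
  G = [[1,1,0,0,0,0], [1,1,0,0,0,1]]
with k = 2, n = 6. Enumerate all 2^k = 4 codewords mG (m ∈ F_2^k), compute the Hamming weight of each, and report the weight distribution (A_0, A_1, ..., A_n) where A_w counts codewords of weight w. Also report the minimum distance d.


Weight distribution: A_0 = 1, A_1 = 1, A_2 = 1, A_3 = 1. Minimum distance d = 1.

Enumerate all 2^2 = 4 messages m ∈ F_2^2.
For each, compute codeword c = mG in F_2^6, then tally its weight.
  m = 00 → c = 000000, weight = 0.
  m = 10 → c = 110000, weight = 2.
  m = 01 → c = 110001, weight = 3.
  m = 11 → c = 000001, weight = 1.
Tally weights:
  weight 0: 1 codewords.
  weight 1: 1 codewords.
  weight 2: 1 codewords.
  weight 3: 1 codewords.
Minimum distance d = smallest w > 0 with A_w > 0 = 1.
Sanity: Σ A_w = 4 = 2^2 = 4 ✓.


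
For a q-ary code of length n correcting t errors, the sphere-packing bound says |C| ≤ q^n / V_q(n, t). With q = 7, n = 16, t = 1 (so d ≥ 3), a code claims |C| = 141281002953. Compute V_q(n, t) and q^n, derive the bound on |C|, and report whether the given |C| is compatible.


V_q(n, t) = 97, q^n = 33232930569601, Hamming bound = 342607531645, |C| = 141281002953 ≤ bound (satisfied).

Step 1: Compute V_q(n, t) = Σ_{j=0}^1 C(n, j) (q−1)^j.
  j = 0: C(16,0)·(6)^0 = 1·1 = 1.
  j = 1: C(16,1)·(6)^1 = 16·6 = 96.
  V_q(n, t) = 1 + 96 = 97.
Step 2: q^n = 7^16 = 33232930569601.
Step 3: Hamming bound ⌊q^n / V_q(n,t)⌋ = ⌊33232930569601/97⌋ = 342607531645.
Step 4: Compare |C| = 141281002953 to 342607531645: satisfied.
The claimed |C| lies below the Hamming bound.


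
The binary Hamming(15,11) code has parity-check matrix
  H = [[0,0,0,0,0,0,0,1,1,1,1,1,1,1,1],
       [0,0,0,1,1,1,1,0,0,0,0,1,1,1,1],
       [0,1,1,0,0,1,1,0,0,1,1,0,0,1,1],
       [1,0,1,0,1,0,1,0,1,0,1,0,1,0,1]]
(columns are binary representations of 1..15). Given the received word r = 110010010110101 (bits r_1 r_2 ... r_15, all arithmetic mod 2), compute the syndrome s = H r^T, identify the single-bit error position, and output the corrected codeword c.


s = (1, 1, 0, 1)^T, error position = 13, corrected codeword c = 110010010110001

Compute s = H r^T mod 2 one row at a time:
  s_1 = 1 + 0 + 1 + 1 + 0 + 1 + 0 + 1 = 5 ≡ 1 (mod 2).
  s_2 = 0 + 1 + 0 + 0 + 0 + 1 + 0 + 1 = 3 ≡ 1 (mod 2).
  s_3 = 1 + 0 + 0 + 0 + 1 + 1 + 0 + 1 = 4 ≡ 0 (mod 2).
  s_4 = 1 + 0 + 1 + 0 + 0 + 1 + 1 + 1 = 5 ≡ 1 (mod 2).
s = (1, 1, 0, 1)^T — this equals column 13 of H (binary 1101), so error is at position 13.
Correct: flip bit 13 of r = 110010010110101 to get c = 110010010110001.


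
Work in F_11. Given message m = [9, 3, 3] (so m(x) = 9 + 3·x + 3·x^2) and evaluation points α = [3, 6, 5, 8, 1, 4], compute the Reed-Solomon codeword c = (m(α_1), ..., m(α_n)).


c = [1, 3, 0, 5, 4, 3]

Message polynomial: m(x) = 9 + 3·x + 3·x^2 (mod 11).
For each evaluation point α_i, compute m(α_i) mod 11:
  α_1 = 3: Horner steps 3 → 1 → 1, so m(3) = 1.
  α_2 = 6: Horner steps 3 → 10 → 3, so m(6) = 3.
  α_3 = 5: Horner steps 3 → 7 → 0, so m(5) = 0.
  α_4 = 8: Horner steps 3 → 5 → 5, so m(8) = 5.
  α_5 = 1: Horner steps 3 → 6 → 4, so m(1) = 4.
  α_6 = 4: Horner steps 3 → 4 → 3, so m(4) = 3.
Codeword c = [1, 3, 0, 5, 4, 3] ∈ F_11^6.


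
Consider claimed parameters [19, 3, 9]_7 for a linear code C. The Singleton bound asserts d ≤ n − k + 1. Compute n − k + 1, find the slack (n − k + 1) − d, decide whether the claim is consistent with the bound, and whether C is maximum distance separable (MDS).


Singleton RHS = n − k + 1 = 17, slack = 8, bound satisfied, not MDS.

Singleton bound: d ≤ n − k + 1.
Here n = 19, k = 3, so n − k + 1 = 17.
Given d = 9, check d ≤ 17: YES.
Slack = (n − k + 1) − d = 8.
The code is NOT MDS (slack = 8 > 0).
Description: the claimed parameters are [19, 3, 9]_7; such a code would be non-MDS.


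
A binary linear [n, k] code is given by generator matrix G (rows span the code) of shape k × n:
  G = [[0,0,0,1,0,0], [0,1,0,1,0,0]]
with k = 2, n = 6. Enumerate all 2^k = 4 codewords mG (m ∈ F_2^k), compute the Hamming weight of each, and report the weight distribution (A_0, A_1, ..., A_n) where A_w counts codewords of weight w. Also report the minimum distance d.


Weight distribution: A_0 = 1, A_1 = 2, A_2 = 1. Minimum distance d = 1.

Enumerate all 2^2 = 4 messages m ∈ F_2^2.
For each, compute codeword c = mG in F_2^6, then tally its weight.
  m = 00 → c = 000000, weight = 0.
  m = 10 → c = 000100, weight = 1.
  m = 01 → c = 010100, weight = 2.
  m = 11 → c = 010000, weight = 1.
Tally weights:
  weight 0: 1 codewords.
  weight 1: 2 codewords.
  weight 2: 1 codewords.
Minimum distance d = smallest w > 0 with A_w > 0 = 1.
Sanity: Σ A_w = 4 = 2^2 = 4 ✓.


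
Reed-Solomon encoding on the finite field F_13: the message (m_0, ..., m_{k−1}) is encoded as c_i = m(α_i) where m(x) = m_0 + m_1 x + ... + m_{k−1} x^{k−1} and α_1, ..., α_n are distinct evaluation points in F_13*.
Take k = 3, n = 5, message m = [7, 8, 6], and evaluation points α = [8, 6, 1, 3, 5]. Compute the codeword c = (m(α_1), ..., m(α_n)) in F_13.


c = [0, 11, 8, 7, 2]

Message polynomial: m(x) = 7 + 8·x + 6·x^2 (mod 13).
For each evaluation point α_i, compute m(α_i) mod 13:
  α_1 = 8: Horner steps 6 → 4 → 0, so m(8) = 0.
  α_2 = 6: Horner steps 6 → 5 → 11, so m(6) = 11.
  α_3 = 1: Horner steps 6 → 1 → 8, so m(1) = 8.
  α_4 = 3: Horner steps 6 → 0 → 7, so m(3) = 7.
  α_5 = 5: Horner steps 6 → 12 → 2, so m(5) = 2.
Codeword c = [0, 11, 8, 7, 2] ∈ F_13^5.


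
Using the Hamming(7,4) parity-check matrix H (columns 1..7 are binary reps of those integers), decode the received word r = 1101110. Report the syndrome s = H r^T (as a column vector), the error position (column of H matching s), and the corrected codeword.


s = (1, 0, 0)^T, error position = 4, corrected codeword c = 1100110

Compute s = H r^T mod 2 one row at a time:
  s_1 = 1 + 1 + 1 + 0 = 3 ≡ 1 (mod 2).
  s_2 = 1 + 0 + 1 + 0 = 2 ≡ 0 (mod 2).
  s_3 = 1 + 0 + 1 + 0 = 2 ≡ 0 (mod 2).
s = (1, 0, 0)^T — this equals column 4 of H (binary 100), so error is at position 4.
Correct: flip bit 4 of r = 1101110 to get c = 1100110.


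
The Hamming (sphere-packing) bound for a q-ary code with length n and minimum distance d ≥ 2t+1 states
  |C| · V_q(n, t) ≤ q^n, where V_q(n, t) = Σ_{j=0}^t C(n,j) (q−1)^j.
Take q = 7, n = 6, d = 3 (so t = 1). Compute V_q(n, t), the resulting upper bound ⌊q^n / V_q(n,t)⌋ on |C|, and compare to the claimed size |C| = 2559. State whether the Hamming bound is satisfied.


V_q(n, t) = 37, q^n = 117649, Hamming bound = 3179, |C| = 2559 ≤ bound (satisfied).

Step 1: Compute V_q(n, t) = Σ_{j=0}^1 C(n, j) (q−1)^j.
  j = 0: C(6,0)·(6)^0 = 1·1 = 1.
  j = 1: C(6,1)·(6)^1 = 6·6 = 36.
  V_q(n, t) = 1 + 36 = 37.
Step 2: q^n = 7^6 = 117649.
Step 3: Hamming bound ⌊q^n / V_q(n,t)⌋ = ⌊117649/37⌋ = 3179.
Step 4: Compare |C| = 2559 to 3179: satisfied.
The claimed |C| lies below the Hamming bound.


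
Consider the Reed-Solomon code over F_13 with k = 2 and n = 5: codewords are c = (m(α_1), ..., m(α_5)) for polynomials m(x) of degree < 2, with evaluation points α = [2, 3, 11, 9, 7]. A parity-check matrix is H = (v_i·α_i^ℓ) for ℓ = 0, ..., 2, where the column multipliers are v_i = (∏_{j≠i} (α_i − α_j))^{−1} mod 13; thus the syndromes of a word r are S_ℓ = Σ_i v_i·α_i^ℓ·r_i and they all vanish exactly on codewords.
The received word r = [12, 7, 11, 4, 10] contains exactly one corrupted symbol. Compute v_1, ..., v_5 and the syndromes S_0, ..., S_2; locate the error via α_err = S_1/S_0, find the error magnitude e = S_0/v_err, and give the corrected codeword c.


S = (8, 11, 7), error at position 2, error magnitude e = 11, c = [12, 9, 11, 4, 10].

Step 1: column multipliers v_i = (∏_{j≠i}(α_i − α_j))^{−1} mod 13.
  i = 1 (α = 2): (2−3)(2−11)(2−9)(2−7) = (−1)·(−9)·(−7)·(−5) = 315 ≡ 3, so v_1 = 3^{−1} = 9 (mod 13).
  i = 2 (α = 3): (3−2)(3−11)(3−9)(3−7) = 1·(−8)·(−6)·(−4) = −192 ≡ 3, so v_2 = 3^{−1} = 9 (mod 13).
  i = 3 (α = 11): (11−2)(11−3)(11−9)(11−7) = 9·8·2·4 = 576 ≡ 4, so v_3 = 4^{−1} = 10 (mod 13).
  i = 4 (α = 9): (9−2)(9−3)(9−11)(9−7) = 7·6·(−2)·2 = −168 ≡ 1, so v_4 = 1^{−1} = 1 (mod 13).
  i = 5 (α = 7): (7−2)(7−3)(7−11)(7−9) = 5·4·(−4)·(−2) = 160 ≡ 4, so v_5 = 4^{−1} = 10 (mod 13).
  v = [9, 9, 10, 1, 10].
Step 2: syndromes of r = [12, 7, 11, 4, 10] (all sums mod 13).
  S_0 = Σ v_i r_i = 9·12 + 9·7 + 10·11 + 1·4 + 10·10 = 385 ≡ 8.
  S_1 = Σ v_i α_i r_i = 9·2·12 + 9·3·7 + 10·11·11 + 1·9·4 + 10·7·10 = 2351 ≡ 11.
  α_i^2 mod 13 = [4, 9, 4, 3, 10].
  S_2 = Σ v_i α_i^2 r_i = 9·4·12 + 9·9·7 + 10·4·11 + 1·3·4 + 10·10·10 = 2451 ≡ 7.
  S = (8, 11, 7) ≠ 0, so r is not a codeword (an error is present).
Step 3: locate the error. For a single error e at position i, S_ℓ = v_i·e·α_i^ℓ, so α_err = S_1/S_0.
  S_0^{−1} = 8^{−1} = 5 (mod 13), so α_err = 11·5 = 55 ≡ 3 = α_2. Error position i = 2.
  Consistency check: S_2/S_1 = 7·6 = 42 ≡ 3 = α_err ✓ (single-error assumption holds).
Step 4: error magnitude e = S_0/v_2 = S_0·∏_{j≠2}(α_2 − α_j) = 8·3 = 24 ≡ 11 (mod 13).
Step 5: correct position 2: c_2 = r_2 − e = 7 − 11 ≡ 9 (mod 13). Hence c = [12, 9, 11, 4, 10].
  Check: interpolating c through the α_i gives m(x) = 5 + 10·x (degree < 2) with m(α_i) = c_i for every i, so c is indeed a codeword.


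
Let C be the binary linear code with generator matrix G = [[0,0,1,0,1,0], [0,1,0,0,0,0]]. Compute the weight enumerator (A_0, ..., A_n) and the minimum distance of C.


Weight distribution: A_0 = 1, A_1 = 1, A_2 = 1, A_3 = 1. Minimum distance d = 1.

Enumerate all 2^2 = 4 messages m ∈ F_2^2.
For each, compute codeword c = mG in F_2^6, then tally its weight.
  m = 00 → c = 000000, weight = 0.
  m = 10 → c = 001010, weight = 2.
  m = 01 → c = 010000, weight = 1.
  m = 11 → c = 011010, weight = 3.
Tally weights:
  weight 0: 1 codewords.
  weight 1: 1 codewords.
  weight 2: 1 codewords.
  weight 3: 1 codewords.
Minimum distance d = smallest w > 0 with A_w > 0 = 1.
Sanity: Σ A_w = 4 = 2^2 = 4 ✓.


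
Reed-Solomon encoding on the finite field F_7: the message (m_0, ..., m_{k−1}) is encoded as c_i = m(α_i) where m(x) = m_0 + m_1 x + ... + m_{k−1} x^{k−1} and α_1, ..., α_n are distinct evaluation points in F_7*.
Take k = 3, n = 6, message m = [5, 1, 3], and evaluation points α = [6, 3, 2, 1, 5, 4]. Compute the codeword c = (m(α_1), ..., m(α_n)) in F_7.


c = [0, 0, 5, 2, 1, 1]

Message polynomial: m(x) = 5 + 1·x + 3·x^2 (mod 7).
For each evaluation point α_i, compute m(α_i) mod 7:
  α_1 = 6: Horner steps 3 → 5 → 0, so m(6) = 0.
  α_2 = 3: Horner steps 3 → 3 → 0, so m(3) = 0.
  α_3 = 2: Horner steps 3 → 0 → 5, so m(2) = 5.
  α_4 = 1: Horner steps 3 → 4 → 2, so m(1) = 2.
  α_5 = 5: Horner steps 3 → 2 → 1, so m(5) = 1.
  α_6 = 4: Horner steps 3 → 6 → 1, so m(4) = 1.
Codeword c = [0, 0, 5, 2, 1, 1] ∈ F_7^6.


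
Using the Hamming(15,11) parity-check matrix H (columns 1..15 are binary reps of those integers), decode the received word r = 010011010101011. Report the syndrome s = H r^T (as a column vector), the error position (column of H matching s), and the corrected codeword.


s = (1, 1, 1, 0)^T, error position = 14, corrected codeword c = 010011010101001

Compute s = H r^T mod 2 one row at a time:
  s_1 = 1 + 0 + 1 + 0 + 1 + 0 + 1 + 1 = 5 ≡ 1 (mod 2).
  s_2 = 0 + 1 + 1 + 0 + 1 + 0 + 1 + 1 = 5 ≡ 1 (mod 2).
  s_3 = 1 + 0 + 1 + 0 + 1 + 0 + 1 + 1 = 5 ≡ 1 (mod 2).
  s_4 = 0 + 0 + 1 + 0 + 0 + 0 + 0 + 1 = 2 ≡ 0 (mod 2).
s = (1, 1, 1, 0)^T — this equals column 14 of H (binary 1110), so error is at position 14.
Correct: flip bit 14 of r = 010011010101011 to get c = 010011010101001.


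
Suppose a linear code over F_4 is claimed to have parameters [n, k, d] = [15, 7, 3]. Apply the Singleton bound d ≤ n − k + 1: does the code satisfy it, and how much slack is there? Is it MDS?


Singleton RHS = n − k + 1 = 9, slack = 6, bound satisfied, not MDS.

Singleton bound: d ≤ n − k + 1.
Here n = 15, k = 7, so n − k + 1 = 9.
Given d = 3, check d ≤ 9: YES.
Slack = (n − k + 1) − d = 6.
The code is NOT MDS (slack = 6 > 0).
Description: the claimed parameters are [15, 7, 3]_4; such a code would be non-MDS.


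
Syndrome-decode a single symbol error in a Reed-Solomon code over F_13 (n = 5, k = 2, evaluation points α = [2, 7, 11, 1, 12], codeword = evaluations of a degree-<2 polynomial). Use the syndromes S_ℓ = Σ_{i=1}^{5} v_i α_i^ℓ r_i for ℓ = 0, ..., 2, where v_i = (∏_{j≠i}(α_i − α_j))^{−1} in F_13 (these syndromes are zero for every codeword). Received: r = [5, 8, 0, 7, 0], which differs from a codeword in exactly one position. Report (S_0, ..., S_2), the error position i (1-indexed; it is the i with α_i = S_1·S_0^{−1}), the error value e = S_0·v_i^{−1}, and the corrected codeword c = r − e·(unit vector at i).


S = (7, 6, 7), error at position 5, error magnitude e = 2, c = [5, 8, 0, 7, 11].

Step 1: column multipliers v_i = (∏_{j≠i}(α_i − α_j))^{−1} mod 13.
  i = 1 (α = 2): (2−7)(2−11)(2−1)(2−12) = (−5)·(−9)·1·(−10) = −450 ≡ 5, so v_1 = 5^{−1} = 8 (mod 13).
  i = 2 (α = 7): (7−2)(7−11)(7−1)(7−12) = 5·(−4)·6·(−5) = 600 ≡ 2, so v_2 = 2^{−1} = 7 (mod 13).
  i = 3 (α = 11): (11−2)(11−7)(11−1)(11−12) = 9·4·10·(−1) = −360 ≡ 4, so v_3 = 4^{−1} = 10 (mod 13).
  i = 4 (α = 1): (1−2)(1−7)(1−11)(1−12) = (−1)·(−6)·(−10)·(−11) = 660 ≡ 10, so v_4 = 10^{−1} = 4 (mod 13).
  i = 5 (α = 12): (12−2)(12−7)(12−11)(12−1) = 10·5·1·11 = 550 ≡ 4, so v_5 = 4^{−1} = 10 (mod 13).
  v = [8, 7, 10, 4, 10].
Step 2: syndromes of r = [5, 8, 0, 7, 0] (all sums mod 13).
  S_0 = Σ v_i r_i = 8·5 + 7·8 + 10·0 + 4·7 + 10·0 = 124 ≡ 7.
  S_1 = Σ v_i α_i r_i = 8·2·5 + 7·7·8 + 10·11·0 + 4·1·7 + 10·12·0 = 500 ≡ 6.
  α_i^2 mod 13 = [4, 10, 4, 1, 1].
  S_2 = Σ v_i α_i^2 r_i = 8·4·5 + 7·10·8 + 10·4·0 + 4·1·7 + 10·1·0 = 748 ≡ 7.
  S = (7, 6, 7) ≠ 0, so r is not a codeword (an error is present).
Step 3: locate the error. For a single error e at position i, S_ℓ = v_i·e·α_i^ℓ, so α_err = S_1/S_0.
  S_0^{−1} = 7^{−1} = 2 (mod 13), so α_err = 6·2 = 12 ≡ 12 = α_5. Error position i = 5.
  Consistency check: S_2/S_1 = 7·11 = 77 ≡ 12 = α_err ✓ (single-error assumption holds).
Step 4: error magnitude e = S_0/v_5 = S_0·∏_{j≠5}(α_5 − α_j) = 7·4 = 28 ≡ 2 (mod 13).
Step 5: correct position 5: c_5 = r_5 − e = 0 − 2 ≡ 11 (mod 13). Hence c = [5, 8, 0, 7, 11].
  Check: interpolating c through the α_i gives m(x) = 9 + 11·x (degree < 2) with m(α_i) = c_i for every i, so c is indeed a codeword.


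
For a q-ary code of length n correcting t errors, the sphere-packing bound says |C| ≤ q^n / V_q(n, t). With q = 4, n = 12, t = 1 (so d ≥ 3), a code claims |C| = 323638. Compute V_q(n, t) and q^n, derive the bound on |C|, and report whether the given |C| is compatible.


V_q(n, t) = 37, q^n = 16777216, Hamming bound = 453438, |C| = 323638 ≤ bound (satisfied).

Step 1: Compute V_q(n, t) = Σ_{j=0}^1 C(n, j) (q−1)^j.
  j = 0: C(12,0)·(3)^0 = 1·1 = 1.
  j = 1: C(12,1)·(3)^1 = 12·3 = 36.
  V_q(n, t) = 1 + 36 = 37.
Step 2: q^n = 4^12 = 16777216.
Step 3: Hamming bound ⌊q^n / V_q(n,t)⌋ = ⌊16777216/37⌋ = 453438.
Step 4: Compare |C| = 323638 to 453438: satisfied.
The claimed |C| lies below the Hamming bound.


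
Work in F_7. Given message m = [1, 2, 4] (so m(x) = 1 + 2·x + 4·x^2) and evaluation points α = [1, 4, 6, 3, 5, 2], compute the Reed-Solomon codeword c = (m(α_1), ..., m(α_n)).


c = [0, 3, 3, 1, 6, 0]

Message polynomial: m(x) = 1 + 2·x + 4·x^2 (mod 7).
For each evaluation point α_i, compute m(α_i) mod 7:
  α_1 = 1: Horner steps 4 → 6 → 0, so m(1) = 0.
  α_2 = 4: Horner steps 4 → 4 → 3, so m(4) = 3.
  α_3 = 6: Horner steps 4 → 5 → 3, so m(6) = 3.
  α_4 = 3: Horner steps 4 → 0 → 1, so m(3) = 1.
  α_5 = 5: Horner steps 4 → 1 → 6, so m(5) = 6.
  α_6 = 2: Horner steps 4 → 3 → 0, so m(2) = 0.
Codeword c = [0, 3, 3, 1, 6, 0] ∈ F_7^6.


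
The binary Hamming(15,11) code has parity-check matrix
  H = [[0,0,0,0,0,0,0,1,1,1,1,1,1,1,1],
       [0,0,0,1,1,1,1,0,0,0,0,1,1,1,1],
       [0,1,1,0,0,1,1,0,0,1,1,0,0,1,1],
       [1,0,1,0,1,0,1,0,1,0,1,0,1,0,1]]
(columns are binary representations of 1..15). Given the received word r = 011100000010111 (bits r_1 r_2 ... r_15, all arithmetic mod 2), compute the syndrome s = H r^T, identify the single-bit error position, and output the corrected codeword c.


s = (0, 0, 1, 0)^T, error position = 2, corrected codeword c = 001100000010111

Compute s = H r^T mod 2 one row at a time:
  s_1 = 0 + 0 + 0 + 1 + 0 + 1 + 1 + 1 = 4 ≡ 0 (mod 2).
  s_2 = 1 + 0 + 0 + 0 + 0 + 1 + 1 + 1 = 4 ≡ 0 (mod 2).
  s_3 = 1 + 1 + 0 + 0 + 0 + 1 + 1 + 1 = 5 ≡ 1 (mod 2).
  s_4 = 0 + 1 + 0 + 0 + 0 + 1 + 1 + 1 = 4 ≡ 0 (mod 2).
s = (0, 0, 1, 0)^T — this equals column 2 of H (binary 0010), so error is at position 2.
Correct: flip bit 2 of r = 011100000010111 to get c = 001100000010111.


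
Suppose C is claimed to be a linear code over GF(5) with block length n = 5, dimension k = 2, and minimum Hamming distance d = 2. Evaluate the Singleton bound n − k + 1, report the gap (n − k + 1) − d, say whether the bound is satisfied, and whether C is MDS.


Singleton RHS = n − k + 1 = 4, slack = 2, bound satisfied, not MDS.

Singleton bound: d ≤ n − k + 1.
Here n = 5, k = 2, so n − k + 1 = 4.
Given d = 2, check d ≤ 4: YES.
Slack = (n − k + 1) − d = 2.
The code is NOT MDS (slack = 2 > 0).
Description: the claimed parameters are [5, 2, 2]_5; such a code would be non-MDS.


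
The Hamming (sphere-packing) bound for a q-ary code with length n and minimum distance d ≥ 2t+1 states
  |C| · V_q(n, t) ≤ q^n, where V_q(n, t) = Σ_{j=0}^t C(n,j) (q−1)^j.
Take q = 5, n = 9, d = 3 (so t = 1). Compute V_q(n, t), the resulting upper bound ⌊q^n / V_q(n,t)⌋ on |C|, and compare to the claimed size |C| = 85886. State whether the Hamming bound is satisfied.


V_q(n, t) = 37, q^n = 1953125, Hamming bound = 52787, |C| = 85886 > bound (violated).

Step 1: Compute V_q(n, t) = Σ_{j=0}^1 C(n, j) (q−1)^j.
  j = 0: C(9,0)·(4)^0 = 1·1 = 1.
  j = 1: C(9,1)·(4)^1 = 9·4 = 36.
  V_q(n, t) = 1 + 36 = 37.
Step 2: q^n = 5^9 = 1953125.
Step 3: Hamming bound ⌊q^n / V_q(n,t)⌋ = ⌊1953125/37⌋ = 52787.
Step 4: Compare |C| = 85886 to 52787: violated.
The claimed |C| lies above the Hamming bound, so no 5-ary code of length 9 with d ≥ 3 can have 85886 codewords.


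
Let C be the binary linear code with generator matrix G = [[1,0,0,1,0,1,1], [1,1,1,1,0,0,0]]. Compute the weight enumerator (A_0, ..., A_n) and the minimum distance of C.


Weight distribution: A_0 = 1, A_4 = 3. Minimum distance d = 4.

Enumerate all 2^2 = 4 messages m ∈ F_2^2.
For each, compute codeword c = mG in F_2^7, then tally its weight.
  m = 00 → c = 0000000, weight = 0.
  m = 10 → c = 1001011, weight = 4.
  m = 01 → c = 1111000, weight = 4.
  m = 11 → c = 0110011, weight = 4.
Tally weights:
  weight 0: 1 codewords.
  weight 4: 3 codewords.
Minimum distance d = smallest w > 0 with A_w > 0 = 4.
Sanity: Σ A_w = 4 = 2^2 = 4 ✓.


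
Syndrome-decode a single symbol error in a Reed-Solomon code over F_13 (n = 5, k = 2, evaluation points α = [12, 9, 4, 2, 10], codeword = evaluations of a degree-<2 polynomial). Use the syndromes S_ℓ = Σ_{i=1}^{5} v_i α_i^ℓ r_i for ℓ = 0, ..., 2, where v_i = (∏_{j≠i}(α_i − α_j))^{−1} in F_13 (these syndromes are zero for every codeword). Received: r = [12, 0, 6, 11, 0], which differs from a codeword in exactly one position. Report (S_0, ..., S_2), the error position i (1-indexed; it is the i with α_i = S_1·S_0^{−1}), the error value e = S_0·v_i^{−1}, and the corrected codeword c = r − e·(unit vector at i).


S = (6, 8, 2), error at position 5, error magnitude e = 9, c = [12, 0, 6, 11, 4].

Step 1: column multipliers v_i = (∏_{j≠i}(α_i − α_j))^{−1} mod 13.
  i = 1 (α = 12): (12−9)(12−4)(12−2)(12−10) = 3·8·10·2 = 480 ≡ 12, so v_1 = 12^{−1} = 12 (mod 13).
  i = 2 (α = 9): (9−12)(9−4)(9−2)(9−10) = (−3)·5·7·(−1) = 105 ≡ 1, so v_2 = 1^{−1} = 1 (mod 13).
  i = 3 (α = 4): (4−12)(4−9)(4−2)(4−10) = (−8)·(−5)·2·(−6) = −480 ≡ 1, so v_3 = 1^{−1} = 1 (mod 13).
  i = 4 (α = 2): (2−12)(2−9)(2−4)(2−10) = (−10)·(−7)·(−2)·(−8) = 1120 ≡ 2, so v_4 = 2^{−1} = 7 (mod 13).
  i = 5 (α = 10): (10−12)(10−9)(10−4)(10−2) = (−2)·1·6·8 = −96 ≡ 8, so v_5 = 8^{−1} = 5 (mod 13).
  v = [12, 1, 1, 7, 5].
Step 2: syndromes of r = [12, 0, 6, 11, 0] (all sums mod 13).
  S_0 = Σ v_i r_i = 12·12 + 1·0 + 1·6 + 7·11 + 5·0 = 227 ≡ 6.
  S_1 = Σ v_i α_i r_i = 12·12·12 + 1·9·0 + 1·4·6 + 7·2·11 + 5·10·0 = 1906 ≡ 8.
  α_i^2 mod 13 = [1, 3, 3, 4, 9].
  S_2 = Σ v_i α_i^2 r_i = 12·1·12 + 1·3·0 + 1·3·6 + 7·4·11 + 5·9·0 = 470 ≡ 2.
  S = (6, 8, 2) ≠ 0, so r is not a codeword (an error is present).
Step 3: locate the error. For a single error e at position i, S_ℓ = v_i·e·α_i^ℓ, so α_err = S_1/S_0.
  S_0^{−1} = 6^{−1} = 11 (mod 13), so α_err = 8·11 = 88 ≡ 10 = α_5. Error position i = 5.
  Consistency check: S_2/S_1 = 2·5 = 10 ≡ 10 = α_err ✓ (single-error assumption holds).
Step 4: error magnitude e = S_0/v_5 = S_0·∏_{j≠5}(α_5 − α_j) = 6·8 = 48 ≡ 9 (mod 13).
Step 5: correct position 5: c_5 = r_5 − e = 0 − 9 ≡ 4 (mod 13). Hence c = [12, 0, 6, 11, 4].
  Check: interpolating c through the α_i gives m(x) = 3 + 4·x (degree < 2) with m(α_i) = c_i for every i, so c is indeed a codeword.


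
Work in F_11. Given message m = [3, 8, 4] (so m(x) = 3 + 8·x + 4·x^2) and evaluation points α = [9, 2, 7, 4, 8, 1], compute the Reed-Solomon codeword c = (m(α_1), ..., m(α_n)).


c = [3, 2, 2, 0, 4, 4]

Message polynomial: m(x) = 3 + 8·x + 4·x^2 (mod 11).
For each evaluation point α_i, compute m(α_i) mod 11:
  α_1 = 9: Horner steps 4 → 0 → 3, so m(9) = 3.
  α_2 = 2: Horner steps 4 → 5 → 2, so m(2) = 2.
  α_3 = 7: Horner steps 4 → 3 → 2, so m(7) = 2.
  α_4 = 4: Horner steps 4 → 2 → 0, so m(4) = 0.
  α_5 = 8: Horner steps 4 → 7 → 4, so m(8) = 4.
  α_6 = 1: Horner steps 4 → 1 → 4, so m(1) = 4.
Codeword c = [3, 2, 2, 0, 4, 4] ∈ F_11^6.


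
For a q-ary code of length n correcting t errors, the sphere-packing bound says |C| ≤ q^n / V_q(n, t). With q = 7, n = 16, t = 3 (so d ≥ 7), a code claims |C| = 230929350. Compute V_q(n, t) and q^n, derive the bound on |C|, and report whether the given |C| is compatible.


V_q(n, t) = 125377, q^n = 33232930569601, Hamming bound = 265064011, |C| = 230929350 ≤ bound (satisfied).

Step 1: Compute V_q(n, t) = Σ_{j=0}^3 C(n, j) (q−1)^j.
  j = 0: C(16,0)·(6)^0 = 1·1 = 1.
  j = 1: C(16,1)·(6)^1 = 16·6 = 96.
  j = 2: C(16,2)·(6)^2 = 120·36 = 4320.
  j = 3: C(16,3)·(6)^3 = 560·216 = 120960.
  V_q(n, t) = 1 + 96 + 4320 + 120960 = 125377.
Step 2: q^n = 7^16 = 33232930569601.
Step 3: Hamming bound ⌊q^n / V_q(n,t)⌋ = ⌊33232930569601/125377⌋ = 265064011.
Step 4: Compare |C| = 230929350 to 265064011: satisfied.
The claimed |C| lies below the Hamming bound.


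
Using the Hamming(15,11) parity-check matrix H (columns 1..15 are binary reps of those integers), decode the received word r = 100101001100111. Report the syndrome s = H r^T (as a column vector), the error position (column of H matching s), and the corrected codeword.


s = (1, 1, 0, 0)^T, error position = 12, corrected codeword c = 100101001101111

Compute s = H r^T mod 2 one row at a time:
  s_1 = 0 + 1 + 1 + 0 + 0 + 1 + 1 + 1 = 5 ≡ 1 (mod 2).
  s_2 = 1 + 0 + 1 + 0 + 0 + 1 + 1 + 1 = 5 ≡ 1 (mod 2).
  s_3 = 0 + 0 + 1 + 0 + 1 + 0 + 1 + 1 = 4 ≡ 0 (mod 2).
  s_4 = 1 + 0 + 0 + 0 + 1 + 0 + 1 + 1 = 4 ≡ 0 (mod 2).
s = (1, 1, 0, 0)^T — this equals column 12 of H (binary 1100), so error is at position 12.
Correct: flip bit 12 of r = 100101001100111 to get c = 100101001101111.


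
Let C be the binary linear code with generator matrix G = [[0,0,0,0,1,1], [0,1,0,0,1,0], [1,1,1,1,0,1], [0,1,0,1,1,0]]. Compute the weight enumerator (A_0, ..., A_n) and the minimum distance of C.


Weight distribution: A_0 = 1, A_1 = 1, A_2 = 4, A_3 = 4, A_4 = 3, A_5 = 3. Minimum distance d = 1.

Enumerate all 2^4 = 16 messages m ∈ F_2^4.
For each, compute codeword c = mG in F_2^6, then tally its weight.
  m = 0000 → c = 000000, weight = 0.
  m = 1000 → c = 000011, weight = 2.
  m = 0100 → c = 010010, weight = 2.
  m = 1100 → c = 010001, weight = 2.
  m = 0010 → c = 111101, weight = 5.
  m = 1010 → c = 111110, weight = 5.
  m = 0110 → c = 101111, weight = 5.
  m = 1110 → c = 101100, weight = 3.
  m = 0001 → c = 010110, weight = 3.
  m = 1001 → c = 010101, weight = 3.
  m = 0101 → c = 000100, weight = 1.
  m = 1101 → c = 000111, weight = 3.
  m = 0011 → c = 101011, weight = 4.
  m = 1011 → c = 101000, weight = 2.
  m = 0111 → c = 111001, weight = 4.
  m = 1111 → c = 111010, weight = 4.
Tally weights:
  weight 0: 1 codewords.
  weight 1: 1 codewords.
  weight 2: 4 codewords.
  weight 3: 4 codewords.
  weight 4: 3 codewords.
  weight 5: 3 codewords.
Minimum distance d = smallest w > 0 with A_w > 0 = 1.
Sanity: Σ A_w = 16 = 2^4 = 16 ✓.


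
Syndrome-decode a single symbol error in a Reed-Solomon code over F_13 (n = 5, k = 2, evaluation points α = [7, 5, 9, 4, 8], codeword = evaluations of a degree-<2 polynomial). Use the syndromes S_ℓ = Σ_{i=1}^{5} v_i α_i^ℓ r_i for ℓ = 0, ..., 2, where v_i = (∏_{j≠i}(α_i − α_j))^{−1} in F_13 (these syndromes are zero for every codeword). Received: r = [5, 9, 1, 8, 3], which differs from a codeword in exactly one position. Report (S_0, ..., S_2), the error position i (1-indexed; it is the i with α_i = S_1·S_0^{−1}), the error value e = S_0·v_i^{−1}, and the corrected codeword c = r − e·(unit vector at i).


S = (11, 5, 7), error at position 4, error magnitude e = 10, c = [5, 9, 1, 11, 3].

Step 1: column multipliers v_i = (∏_{j≠i}(α_i − α_j))^{−1} mod 13.
  i = 1 (α = 7): (7−5)(7−9)(7−4)(7−8) = 2·(−2)·3·(−1) = 12 ≡ 12, so v_1 = 12^{−1} = 12 (mod 13).
  i = 2 (α = 5): (5−7)(5−9)(5−4)(5−8) = (−2)·(−4)·1·(−3) = −24 ≡ 2, so v_2 = 2^{−1} = 7 (mod 13).
  i = 3 (α = 9): (9−7)(9−5)(9−4)(9−8) = 2·4·5·1 = 40 ≡ 1, so v_3 = 1^{−1} = 1 (mod 13).
  i = 4 (α = 4): (4−7)(4−5)(4−9)(4−8) = (−3)·(−1)·(−5)·(−4) = 60 ≡ 8, so v_4 = 8^{−1} = 5 (mod 13).
  i = 5 (α = 8): (8−7)(8−5)(8−9)(8−4) = 1·3·(−1)·4 = −12 ≡ 1, so v_5 = 1^{−1} = 1 (mod 13).
  v = [12, 7, 1, 5, 1].
Step 2: syndromes of r = [5, 9, 1, 8, 3] (all sums mod 13).
  S_0 = Σ v_i r_i = 12·5 + 7·9 + 1·1 + 5·8 + 1·3 = 167 ≡ 11.
  S_1 = Σ v_i α_i r_i = 12·7·5 + 7·5·9 + 1·9·1 + 5·4·8 + 1·8·3 = 928 ≡ 5.
  α_i^2 mod 13 = [10, 12, 3, 3, 12].
  S_2 = Σ v_i α_i^2 r_i = 12·10·5 + 7·12·9 + 1·3·1 + 5·3·8 + 1·12·3 = 1515 ≡ 7.
  S = (11, 5, 7) ≠ 0, so r is not a codeword (an error is present).
Step 3: locate the error. For a single error e at position i, S_ℓ = v_i·e·α_i^ℓ, so α_err = S_1/S_0.
  S_0^{−1} = 11^{−1} = 6 (mod 13), so α_err = 5·6 = 30 ≡ 4 = α_4. Error position i = 4.
  Consistency check: S_2/S_1 = 7·8 = 56 ≡ 4 = α_err ✓ (single-error assumption holds).
Step 4: error magnitude e = S_0/v_4 = S_0·∏_{j≠4}(α_4 − α_j) = 11·8 = 88 ≡ 10 (mod 13).
Step 5: correct position 4: c_4 = r_4 − e = 8 − 10 ≡ 11 (mod 13). Hence c = [5, 9, 1, 11, 3].
  Check: interpolating c through the α_i gives m(x) = 6 + 11·x (degree < 2) with m(α_i) = c_i for every i, so c is indeed a codeword.


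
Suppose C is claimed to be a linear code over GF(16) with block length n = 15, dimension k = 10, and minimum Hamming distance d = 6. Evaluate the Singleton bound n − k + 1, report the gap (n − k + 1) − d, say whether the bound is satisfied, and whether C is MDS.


Singleton RHS = n − k + 1 = 6, slack = 0, bound satisfied, MDS.

Singleton bound: d ≤ n − k + 1.
Here n = 15, k = 10, so n − k + 1 = 6.
Given d = 6, check d ≤ 6: YES.
Slack = (n − k + 1) − d = 0.
The code is MDS (slack = 0).
Description: the claimed parameters are [15, 10, 6]_16; such a code would be MDS (meets Singleton bound).


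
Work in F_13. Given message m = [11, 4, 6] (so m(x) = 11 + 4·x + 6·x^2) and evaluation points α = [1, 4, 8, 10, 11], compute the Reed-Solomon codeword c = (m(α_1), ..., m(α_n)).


c = [8, 6, 11, 1, 1]

Message polynomial: m(x) = 11 + 4·x + 6·x^2 (mod 13).
For each evaluation point α_i, compute m(α_i) mod 13:
  α_1 = 1: Horner steps 6 → 10 → 8, so m(1) = 8.
  α_2 = 4: Horner steps 6 → 2 → 6, so m(4) = 6.
  α_3 = 8: Horner steps 6 → 0 → 11, so m(8) = 11.
  α_4 = 10: Horner steps 6 → 12 → 1, so m(10) = 1.
  α_5 = 11: Horner steps 6 → 5 → 1, so m(11) = 1.
Codeword c = [8, 6, 11, 1, 1] ∈ F_13^5.


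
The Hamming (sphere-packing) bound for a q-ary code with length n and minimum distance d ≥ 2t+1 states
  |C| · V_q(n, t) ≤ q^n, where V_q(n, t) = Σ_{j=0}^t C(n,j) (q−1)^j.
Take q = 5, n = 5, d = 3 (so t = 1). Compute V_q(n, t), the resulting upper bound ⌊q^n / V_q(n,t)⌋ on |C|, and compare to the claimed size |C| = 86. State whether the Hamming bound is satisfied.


V_q(n, t) = 21, q^n = 3125, Hamming bound = 148, |C| = 86 ≤ bound (satisfied).

Step 1: Compute V_q(n, t) = Σ_{j=0}^1 C(n, j) (q−1)^j.
  j = 0: C(5,0)·(4)^0 = 1·1 = 1.
  j = 1: C(5,1)·(4)^1 = 5·4 = 20.
  V_q(n, t) = 1 + 20 = 21.
Step 2: q^n = 5^5 = 3125.
Step 3: Hamming bound ⌊q^n / V_q(n,t)⌋ = ⌊3125/21⌋ = 148.
Step 4: Compare |C| = 86 to 148: satisfied.
The claimed |C| lies below the Hamming bound.


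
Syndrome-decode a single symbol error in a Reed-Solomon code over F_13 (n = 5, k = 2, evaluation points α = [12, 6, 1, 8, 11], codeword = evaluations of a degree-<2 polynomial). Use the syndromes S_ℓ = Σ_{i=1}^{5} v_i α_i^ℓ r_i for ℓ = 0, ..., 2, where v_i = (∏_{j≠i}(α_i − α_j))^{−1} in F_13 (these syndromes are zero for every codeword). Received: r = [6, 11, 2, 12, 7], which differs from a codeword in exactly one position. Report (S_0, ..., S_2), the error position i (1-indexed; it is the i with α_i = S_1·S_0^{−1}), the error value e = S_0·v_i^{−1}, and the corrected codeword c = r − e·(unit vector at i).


S = (11, 2, 11), error at position 1, error magnitude e = 5, c = [1, 11, 2, 12, 7].

Step 1: column multipliers v_i = (∏_{j≠i}(α_i − α_j))^{−1} mod 13.
  i = 1 (α = 12): (12−6)(12−1)(12−8)(12−11) = 6·11·4·1 = 264 ≡ 4, so v_1 = 4^{−1} = 10 (mod 13).
  i = 2 (α = 6): (6−12)(6−1)(6−8)(6−11) = (−6)·5·(−2)·(−5) = −300 ≡ 12, so v_2 = 12^{−1} = 12 (mod 13).
  i = 3 (α = 1): (1−12)(1−6)(1−8)(1−11) = (−11)·(−5)·(−7)·(−10) = 3850 ≡ 2, so v_3 = 2^{−1} = 7 (mod 13).
  i = 4 (α = 8): (8−12)(8−6)(8−1)(8−11) = (−4)·2·7·(−3) = 168 ≡ 12, so v_4 = 12^{−1} = 12 (mod 13).
  i = 5 (α = 11): (11−12)(11−6)(11−1)(11−8) = (−1)·5·10·3 = −150 ≡ 6, so v_5 = 6^{−1} = 11 (mod 13).
  v = [10, 12, 7, 12, 11].
Step 2: syndromes of r = [6, 11, 2, 12, 7] (all sums mod 13).
  S_0 = Σ v_i r_i = 10·6 + 12·11 + 7·2 + 12·12 + 11·7 = 427 ≡ 11.
  S_1 = Σ v_i α_i r_i = 10·12·6 + 12·6·11 + 7·1·2 + 12·8·12 + 11·11·7 = 3525 ≡ 2.
  α_i^2 mod 13 = [1, 10, 1, 12, 4].
  S_2 = Σ v_i α_i^2 r_i = 10·1·6 + 12·10·11 + 7·1·2 + 12·12·12 + 11·4·7 = 3430 ≡ 11.
  S = (11, 2, 11) ≠ 0, so r is not a codeword (an error is present).
Step 3: locate the error. For a single error e at position i, S_ℓ = v_i·e·α_i^ℓ, so α_err = S_1/S_0.
  S_0^{−1} = 11^{−1} = 6 (mod 13), so α_err = 2·6 = 12 ≡ 12 = α_1. Error position i = 1.
  Consistency check: S_2/S_1 = 11·7 = 77 ≡ 12 = α_err ✓ (single-error assumption holds).
Step 4: error magnitude e = S_0/v_1 = S_0·∏_{j≠1}(α_1 − α_j) = 11·4 = 44 ≡ 5 (mod 13).
Step 5: correct position 1: c_1 = r_1 − e = 6 − 5 ≡ 1 (mod 13). Hence c = [1, 11, 2, 12, 7].
  Check: interpolating c through the α_i gives m(x) = 8 + 7·x (degree < 2) with m(α_i) = c_i for every i, so c is indeed a codeword.


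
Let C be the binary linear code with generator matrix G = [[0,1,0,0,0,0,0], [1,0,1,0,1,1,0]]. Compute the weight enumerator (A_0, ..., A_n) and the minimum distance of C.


Weight distribution: A_0 = 1, A_1 = 1, A_4 = 1, A_5 = 1. Minimum distance d = 1.

Enumerate all 2^2 = 4 messages m ∈ F_2^2.
For each, compute codeword c = mG in F_2^7, then tally its weight.
  m = 00 → c = 0000000, weight = 0.
  m = 10 → c = 0100000, weight = 1.
  m = 01 → c = 1010110, weight = 4.
  m = 11 → c = 1110110, weight = 5.
Tally weights:
  weight 0: 1 codewords.
  weight 1: 1 codewords.
  weight 4: 1 codewords.
  weight 5: 1 codewords.
Minimum distance d = smallest w > 0 with A_w > 0 = 1.
Sanity: Σ A_w = 4 = 2^2 = 4 ✓.


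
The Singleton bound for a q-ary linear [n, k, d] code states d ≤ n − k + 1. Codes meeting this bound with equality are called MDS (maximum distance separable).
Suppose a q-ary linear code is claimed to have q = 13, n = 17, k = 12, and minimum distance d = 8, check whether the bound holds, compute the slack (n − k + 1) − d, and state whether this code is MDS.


Singleton RHS = n − k + 1 = 6, slack = -2, bound violated (no such code; not MDS).

Singleton bound: d ≤ n − k + 1.
Here n = 17, k = 12, so n − k + 1 = 6.
Given d = 8, check d ≤ 6: NO.
Slack = (n − k + 1) − d = -2.
The slack is negative: d = 8 exceeds n − k + 1 = 6 by 2, so the Singleton bound is violated and no linear [17, 12, 8]_13 code can exist. In particular it is not MDS (MDS requires d = n − k + 1 exactly).
Description: the claimed parameters are [17, 12, 8]_13; such a code would be impossible (violates the Singleton bound).


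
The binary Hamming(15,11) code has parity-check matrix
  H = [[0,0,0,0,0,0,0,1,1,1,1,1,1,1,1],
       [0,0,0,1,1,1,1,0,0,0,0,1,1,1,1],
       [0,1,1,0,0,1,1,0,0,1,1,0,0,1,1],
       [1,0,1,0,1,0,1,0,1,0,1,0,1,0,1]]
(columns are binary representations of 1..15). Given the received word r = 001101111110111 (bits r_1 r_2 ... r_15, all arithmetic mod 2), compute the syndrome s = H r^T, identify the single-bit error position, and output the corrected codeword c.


s = (1, 0, 1, 0)^T, error position = 10, corrected codeword c = 001101111010111

Compute s = H r^T mod 2 one row at a time:
  s_1 = 1 + 1 + 1 + 1 + 0 + 1 + 1 + 1 = 7 ≡ 1 (mod 2).
  s_2 = 1 + 0 + 1 + 1 + 0 + 1 + 1 + 1 = 6 ≡ 0 (mod 2).
  s_3 = 0 + 1 + 1 + 1 + 1 + 1 + 1 + 1 = 7 ≡ 1 (mod 2).
  s_4 = 0 + 1 + 0 + 1 + 1 + 1 + 1 + 1 = 6 ≡ 0 (mod 2).
s = (1, 0, 1, 0)^T — this equals column 10 of H (binary 1010), so error is at position 10.
Correct: flip bit 10 of r = 001101111110111 to get c = 001101111010111.


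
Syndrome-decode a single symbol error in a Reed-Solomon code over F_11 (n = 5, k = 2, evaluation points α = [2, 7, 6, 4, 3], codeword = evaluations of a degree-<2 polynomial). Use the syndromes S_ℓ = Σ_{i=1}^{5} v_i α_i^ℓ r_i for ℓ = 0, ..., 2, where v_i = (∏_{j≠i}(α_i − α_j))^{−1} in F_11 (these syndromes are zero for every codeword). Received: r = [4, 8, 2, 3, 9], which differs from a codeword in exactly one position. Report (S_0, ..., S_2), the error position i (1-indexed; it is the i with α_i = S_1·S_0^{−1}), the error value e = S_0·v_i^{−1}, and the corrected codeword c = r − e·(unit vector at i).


S = (9, 8, 1), error at position 2, error magnitude e = 1, c = [4, 7, 2, 3, 9].

Step 1: column multipliers v_i = (∏_{j≠i}(α_i − α_j))^{−1} mod 11.
  i = 1 (α = 2): (2−7)(2−6)(2−4)(2−3) = (−5)·(−4)·(−2)·(−1) = 40 ≡ 7, so v_1 = 7^{−1} = 8 (mod 11).
  i = 2 (α = 7): (7−2)(7−6)(7−4)(7−3) = 5·1·3·4 = 60 ≡ 5, so v_2 = 5^{−1} = 9 (mod 11).
  i = 3 (α = 6): (6−2)(6−7)(6−4)(6−3) = 4·(−1)·2·3 = −24 ≡ 9, so v_3 = 9^{−1} = 5 (mod 11).
  i = 4 (α = 4): (4−2)(4−7)(4−6)(4−3) = 2·(−3)·(−2)·1 = 12 ≡ 1, so v_4 = 1^{−1} = 1 (mod 11).
  i = 5 (α = 3): (3−2)(3−7)(3−6)(3−4) = 1·(−4)·(−3)·(−1) = −12 ≡ 10, so v_5 = 10^{−1} = 10 (mod 11).
  v = [8, 9, 5, 1, 10].
Step 2: syndromes of r = [4, 8, 2, 3, 9] (all sums mod 11).
  S_0 = Σ v_i r_i = 8·4 + 9·8 + 5·2 + 1·3 + 10·9 = 207 ≡ 9.
  S_1 = Σ v_i α_i r_i = 8·2·4 + 9·7·8 + 5·6·2 + 1·4·3 + 10·3·9 = 910 ≡ 8.
  α_i^2 mod 11 = [4, 5, 3, 5, 9].
  S_2 = Σ v_i α_i^2 r_i = 8·4·4 + 9·5·8 + 5·3·2 + 1·5·3 + 10·9·9 = 1343 ≡ 1.
  S = (9, 8, 1) ≠ 0, so r is not a codeword (an error is present).
Step 3: locate the error. For a single error e at position i, S_ℓ = v_i·e·α_i^ℓ, so α_err = S_1/S_0.
  S_0^{−1} = 9^{−1} = 5 (mod 11), so α_err = 8·5 = 40 ≡ 7 = α_2. Error position i = 2.
  Consistency check: S_2/S_1 = 1·7 = 7 ≡ 7 = α_err ✓ (single-error assumption holds).
Step 4: error magnitude e = S_0/v_2 = S_0·∏_{j≠2}(α_2 − α_j) = 9·5 = 45 ≡ 1 (mod 11).
Step 5: correct position 2: c_2 = r_2 − e = 8 − 1 ≡ 7 (mod 11). Hence c = [4, 7, 2, 3, 9].
  Check: interpolating c through the α_i gives m(x) = 5 + 5·x (degree < 2) with m(α_i) = c_i for every i, so c is indeed a codeword.
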